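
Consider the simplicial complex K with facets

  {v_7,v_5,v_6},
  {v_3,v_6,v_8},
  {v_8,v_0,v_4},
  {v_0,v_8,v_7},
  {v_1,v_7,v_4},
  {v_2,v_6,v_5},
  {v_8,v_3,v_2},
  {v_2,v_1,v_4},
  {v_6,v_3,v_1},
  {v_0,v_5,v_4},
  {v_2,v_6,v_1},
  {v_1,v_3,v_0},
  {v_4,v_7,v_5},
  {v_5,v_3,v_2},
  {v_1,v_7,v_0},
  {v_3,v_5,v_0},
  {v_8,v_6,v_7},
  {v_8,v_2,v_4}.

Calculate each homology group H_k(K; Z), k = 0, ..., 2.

We work with the vertex ordering v_0 < v_1 < v_2 < v_3 < v_4 < v_5 < v_6 < v_7 < v_8. The simplices of K, each written with vertices in increasing order, are:

  0-simplices (9): [v_0], [v_1], [v_2], [v_3], [v_4], [v_5], [v_6], [v_7], [v_8]
  1-simplices (27): (27 of them)
  2-simplices (18): (18 of them)

so the chain groups are C_0 ≅ Z^9, C_1 ≅ Z^27, C_2 ≅ Z^18.

∂_1: C_1 → C_0 sends each edge [p,q] (with p < q) to q − p. For instance
  ∂[v_1,v_4] = [v_4] − [v_1].
The 9×27 boundary matrix has rank 8 and Smith normal form diag(1,1,1,1,1,1,1,1).

The boundary map ∂_2: C_2 → C_1 maps a triangle to the signed sum of its edges. For instance
  ∂[v_3,v_6,v_8] = [v_6,v_8] − [v_3,v_8] + [v_3,v_6],
  ∂[v_2,v_3,v_5] = [v_3,v_5] − [v_2,v_5] + [v_2,v_3].
As a 27×18 matrix over Z this has rank 18, with invariant factors (1,1,1,1,1,1,1,1,1,1,1,1,1,1,1,1,1,2).

Computing H_k = (kernel of ∂_k) / (image of ∂_{k+1}):

  H_0: rank C_0 − rank ∂_1 = 9 − 8 = 1, and the invariant factors of ∂_1 are all 1, so H_0 = Z.
  H_1: rank ker ∂_1 − rank ∂_2 = (27 − 8) − 18 = 1, and ∂_2 has invariant factor 2 > 1, so H_1 = Z × Z/2.
  H_2: rank ker ∂_2 − rank ∂_3 = (18 − 18) − 0 = 0, and there is no ∂_3, so H_2 = 0.

H_0 = Z,  H_1 = Z × Z/2,  H_2 = 0.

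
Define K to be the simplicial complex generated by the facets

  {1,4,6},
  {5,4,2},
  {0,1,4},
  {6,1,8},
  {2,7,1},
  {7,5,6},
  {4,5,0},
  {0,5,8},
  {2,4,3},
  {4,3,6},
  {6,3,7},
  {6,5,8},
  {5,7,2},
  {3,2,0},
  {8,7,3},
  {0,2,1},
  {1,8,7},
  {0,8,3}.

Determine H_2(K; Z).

K has 9 vertices, 27 edges, 18 triangles.
rank ∂_2 = 18, rank ∂_3 = 0 ⇒ b_2 = 18 − 18 − 0 = 0. So H_2 = 0.

H_2 ≅ 0.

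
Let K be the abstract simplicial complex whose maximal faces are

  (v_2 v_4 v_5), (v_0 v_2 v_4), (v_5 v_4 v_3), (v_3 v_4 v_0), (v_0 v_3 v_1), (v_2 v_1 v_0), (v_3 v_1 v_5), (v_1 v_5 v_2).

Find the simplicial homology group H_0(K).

We work with the vertex ordering v_0 < v_1 < v_2 < v_3 < v_4 < v_5. The simplices of K, each written with vertices in increasing order, are:

  0-simplices (6): [v_0], [v_1], [v_2], [v_3], [v_4], [v_5]
  1-simplices (12): [v_0,v_1], [v_0,v_2], [v_0,v_3], [v_0,v_4], [v_1,v_2], [v_1,v_3], [v_1,v_5], [v_2,v_4], [v_2,v_5], [v_3,v_4], [v_3,v_5], [v_4,v_5]
  2-simplices (8): [v_0,v_1,v_2], [v_0,v_1,v_3], [v_0,v_2,v_4], [v_0,v_3,v_4], [v_1,v_2,v_5], [v_1,v_3,v_5], [v_2,v_4,v_5], [v_3,v_4,v_5]

so the chain groups are C_0 ≅ Z^6, C_1 ≅ Z^12, C_2 ≅ Z^8.

∂_1: C_1 → C_0 maps an edge to its endpoints' difference, ∂[p,q] = q − p. For instance
  ∂[v_0,v_2] = [v_2] − [v_0].
The resulting 6×12 matrix has rank 5, and its Smith normal form has invariant factors (1,1,1,1,1).

∂_2: C_2 → C_1 maps a triangle to the signed sum of its edges. For instance
  ∂[v_2,v_4,v_5] = [v_4,v_5] − [v_2,v_5] + [v_2,v_4],
  ∂[v_3,v_4,v_5] = [v_4,v_5] − [v_3,v_5] + [v_3,v_4].
The resulting 12×8 matrix has rank 7, and its Smith normal form has invariant factors (1,1,1,1,1,1,1).

From H_k ≅ ker(∂_k) / im(∂_{k+1}) we obtain:

  H_0: rank C_0 − rank ∂_1 = 6 − 5 = 1, and the invariant factors of ∂_1 are all 1, so H_0 = Z.

H_0 = Z.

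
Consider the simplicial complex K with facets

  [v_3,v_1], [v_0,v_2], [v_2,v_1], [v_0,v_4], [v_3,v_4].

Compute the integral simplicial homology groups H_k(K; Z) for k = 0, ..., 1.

H_0 = Z,  H_1 = Z.

K has 5 vertices, 5 edges.
rank ∂_0 = 0, rank ∂_1 = 4 ⇒ b_0 = 5 − 0 − 4 = 1; all invariant factors of ∂_1 are 1 so no torsion. So H_0 = Z.
rank ∂_1 = 4, rank ∂_2 = 0 ⇒ b_1 = 5 − 4 − 0 = 1. So H_1 = Z.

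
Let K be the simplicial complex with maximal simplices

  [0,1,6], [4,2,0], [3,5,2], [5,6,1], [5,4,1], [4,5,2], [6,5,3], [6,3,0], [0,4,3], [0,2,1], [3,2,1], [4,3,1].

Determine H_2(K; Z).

H_2 = 0.

Order the vertices as 0 < 1 < 2 < 3 < 4 < 5 < 6. Listing each simplex with vertices in this order, K has dimension 2 with simplices:

  0-simplices (7): [0], [1], [2], [3], [4], [5], [6]
  1-simplices (18): [0,1], [0,2], [0,3], [0,4], [0,6], [1,2], [1,3], [1,4], [1,5], [1,6], [2,3], [2,4], [2,5], [3,4], [3,5], [3,6], [4,5], [5,6]
  2-simplices (12): [0,1,2], [0,1,6], [0,2,4], [0,3,4], [0,3,6], [1,2,3], [1,3,4], [1,4,5], [1,5,6], [2,3,5], [2,4,5], [3,5,6]

so the chain groups are C_0 ≅ Z^7, C_1 ≅ Z^18, C_2 ≅ Z^12.

The boundary map ∂_1: C_1 → C_0 is given by ∂[p,q] = [q] − [p]. For instance
  ∂[0,6] = [6] − [0].
The resulting 7×18 matrix has rank 6, and its Smith normal form has invariant factors (1,1,1,1,1,1).

Boundary ∂_2: C_2 → C_1 acts by ∂[p,q,r] = [q,r] − [p,r] + [p,q]. For instance
  ∂[0,1,6] = [1,6] − [0,6] + [0,1],
  ∂[0,1,2] = [1,2] − [0,2] + [0,1].
This gives a 18×12 integer matrix of rank 12; reducing to Smith normal form yields diagonal entries (1,1,1,1,1,1,1,1,1,1,1,2).

Now H_k = ker ∂_k / im ∂_{k+1}, so:

  H_2: rank ker ∂_2 − rank ∂_3 = (12 − 12) − 0 = 0, and there is no ∂_3, so H_2 ≅ 0.

(K is a triangulation of the real projective plane RP^2.)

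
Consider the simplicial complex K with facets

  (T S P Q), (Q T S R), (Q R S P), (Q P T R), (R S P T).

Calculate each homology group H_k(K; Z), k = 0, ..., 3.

H_0 = Z,  H_1 = 0,  H_2 = 0,  H_3 = Z.

Take the total order P < Q < R < S < T on the vertex set. Then K (dimension 3) consists of the simplices:

  0-simplices (5): P, Q, R, S, T
  1-simplices (10): PQ, PR, PS, PT, QR, QS, QT, RS, RT, ST
  2-simplices (10): PQR, PQS, PQT, PRS, PRT, PST, QRS, QRT, QST, RST
  3-simplices (5): PQRS, PQRT, PQST, PRST, QRST

Hence C_0 ≅ Z^5, C_1 ≅ Z^10, C_2 ≅ Z^10, C_3 ≅ Z^5.

Boundary ∂_1: C_1 → C_0 maps an edge to its endpoints' difference, ∂[p,q] = q − p. For instance
  ∂RT = T − R.
As a 5×10 matrix over Z this has rank 4, with invariant factors (1,1,1,1).

The boundary map ∂_2: C_2 → C_1 acts by ∂[p,q,r] = [q,r] − [p,r] + [p,q]. For instance
  ∂QRT = RT − QT + QR,
  ∂PQT = QT − PT + PQ.
The resulting 10×10 matrix has rank 6, and its Smith normal form has invariant factors (1,1,1,1,1,1).

Boundary ∂_3: C_3 → C_2 sends each 3-simplex σ to the alternating sum Σ_i (−1)^i (σ with its i-th vertex removed). For instance
  ∂QRST = RST − QST + QRT − QRS,
  ∂PQRS = QRS − PRS + PQS − PQR.
The 10×5 boundary matrix has rank 4 and Smith normal form diag(1,1,1,1).

Reading off H_k = ker ∂_k / im ∂_{k+1}:

  H_0: rank C_0 − rank ∂_1 = 5 − 4 = 1, and the invariant factors of ∂_1 are all 1, so H_0 = Z.
  H_1: rank ker ∂_1 − rank ∂_2 = (10 − 4) − 6 = 0, and the invariant factors of ∂_2 are all 1, so H_1 = 0.
  H_2: rank ker ∂_2 − rank ∂_3 = (10 − 6) − 4 = 0, and the invariant factors of ∂_3 are all 1, so H_2 = 0.
  H_3: rank ker ∂_3 − rank ∂_4 = (5 − 4) − 0 = 1, and there is no ∂_4, so H_3 = Z.

As a check, the Euler characteristic is 5 − 10 + 10 − 5 = 0, which agrees with 1 − 0 + 0 − 1 = 0.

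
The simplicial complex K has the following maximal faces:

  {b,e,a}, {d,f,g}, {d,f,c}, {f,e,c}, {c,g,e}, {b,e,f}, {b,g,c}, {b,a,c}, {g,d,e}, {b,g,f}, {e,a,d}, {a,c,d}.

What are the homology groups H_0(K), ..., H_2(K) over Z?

H_0 ≅ Z,  H_1 ≅ Z_2,  H_2 = 0.

K has 7 vertices, 18 edges, 12 triangles.
rank ∂_0 = 0, rank ∂_1 = 6 ⇒ b_0 = 7 − 0 − 6 = 1; all invariant factors of ∂_1 are 1 so no torsion. So H_0 = Z.
rank ∂_1 = 6, rank ∂_2 = 12 ⇒ b_1 = 18 − 6 − 12 = 0; ∂_2 has invariant factor(s) [2] giving torsion. So H_1 = Z_2.
rank ∂_2 = 12, rank ∂_3 = 0 ⇒ b_2 = 12 − 12 − 0 = 0. So H_2 = 0.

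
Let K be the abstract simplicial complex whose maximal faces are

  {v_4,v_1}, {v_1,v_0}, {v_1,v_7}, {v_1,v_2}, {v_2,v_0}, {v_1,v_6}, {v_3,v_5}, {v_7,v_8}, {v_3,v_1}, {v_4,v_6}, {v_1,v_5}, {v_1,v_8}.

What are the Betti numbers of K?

Take the total order v_0 < v_1 < v_2 < v_3 < v_4 < v_5 < v_6 < v_7 < v_8 on the vertex set. Then K (dimension 1) consists of the simplices:

  0-simplices (9): [v_0], [v_1], [v_2], [v_3], [v_4], [v_5], [v_6], [v_7], [v_8]
  1-simplices (12): [v_0,v_1], [v_0,v_2], [v_1,v_2], [v_1,v_3], [v_1,v_4], [v_1,v_5], [v_1,v_6], [v_1,v_7], [v_1,v_8], [v_3,v_5], [v_4,v_6], [v_7,v_8]

giving chain groups C_0 ≅ Z^9, C_1 ≅ Z^12.

Boundary ∂_1: C_1 → C_0 sends each edge [p,q] (with p < q) to q − p.
The resulting 9×12 matrix has rank 8, and its Smith normal form has invariant factors (1,1,1,1,1,1,1,1).

From H_k ≅ ker(∂_k) / im(∂_{k+1}) we obtain:

  H_0: rank C_0 − rank ∂_1 = 9 − 8 = 1, and the invariant factors of ∂_1 are all 1, so H_0 ≅ Z.
  H_1: rank ker ∂_1 − rank ∂_2 = (12 − 8) − 0 = 4, and there is no ∂_2, so H_1 ≅ Z^4.

As a check, the Euler characteristic is 9 − 12 = -3, which agrees with 1 − 4 = -3.

Hence the Betti numbers are b_0 = 1, b_1 = 4.

b_0 = 1, b_1 = 4.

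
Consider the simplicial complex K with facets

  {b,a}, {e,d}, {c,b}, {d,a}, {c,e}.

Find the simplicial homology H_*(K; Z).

H_0 ≅ Z,  H_1 ≅ Z.

K has 5 vertices, 5 edges.
rank ∂_0 = 0, rank ∂_1 = 4 ⇒ b_0 = 5 − 0 − 4 = 1; all invariant factors of ∂_1 are 1 so no torsion. So H_0 ≅ Z.
rank ∂_1 = 4, rank ∂_2 = 0 ⇒ b_1 = 5 − 4 − 0 = 1. So H_1 ≅ Z.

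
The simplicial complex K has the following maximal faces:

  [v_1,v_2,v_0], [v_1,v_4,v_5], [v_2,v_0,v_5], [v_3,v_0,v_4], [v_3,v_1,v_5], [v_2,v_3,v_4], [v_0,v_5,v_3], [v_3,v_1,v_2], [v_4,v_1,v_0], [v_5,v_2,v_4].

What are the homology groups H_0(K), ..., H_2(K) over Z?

We work with the vertex ordering v_0 < v_1 < v_2 < v_3 < v_4 < v_5. The simplices of K, each written with vertices in increasing order, are:

  0-simplices (6): [v_0], [v_1], [v_2], [v_3], [v_4], [v_5]
  1-simplices (15): (15 of them)
  2-simplices (10): [v_0,v_1,v_2], [v_0,v_1,v_4], [v_0,v_2,v_5], [v_0,v_3,v_4], [v_0,v_3,v_5], [v_1,v_2,v_3], [v_1,v_3,v_5], [v_1,v_4,v_5], [v_2,v_3,v_4], [v_2,v_4,v_5]

so the chain groups are C_0 ≅ Z^6, C_1 ≅ Z^15, C_2 ≅ Z^10.

Boundary ∂_1: C_1 → C_0 maps an edge to its endpoints' difference, ∂[p,q] = q − p.
The 6×15 boundary matrix has rank 5 and Smith normal form diag(1,1,1,1,1).

The boundary map ∂_2: C_2 → C_1 maps a triangle to the signed sum of its edges. For instance
  ∂[v_0,v_2,v_5] = [v_2,v_5] − [v_0,v_5] + [v_0,v_2],
  ∂[v_1,v_3,v_5] = [v_3,v_5] − [v_1,v_5] + [v_1,v_3].
The resulting 15×10 matrix has rank 10, and its Smith normal form has invariant factors (1,1,1,1,1,1,1,1,1,2).

From H_k ≅ ker(∂_k) / im(∂_{k+1}) we obtain:

  H_0: rank C_0 − rank ∂_1 = 6 − 5 = 1, and the invariant factors of ∂_1 are all 1, so H_0 ≅ Z.
  H_1: rank ker ∂_1 − rank ∂_2 = (15 − 5) − 10 = 0, and ∂_2 has invariant factor 2 > 1, so H_1 ≅ Z_2.
  H_2: rank ker ∂_2 − rank ∂_3 = (10 − 10) − 0 = 0, and there is no ∂_3, so H_2 ≅ 0.

As a check, the Euler characteristic is 6 − 15 + 10 = 1, which agrees with 1 − 0 + 0 = 1.

H_0 = Z,  H_1 = Z_2,  H_2 = 0.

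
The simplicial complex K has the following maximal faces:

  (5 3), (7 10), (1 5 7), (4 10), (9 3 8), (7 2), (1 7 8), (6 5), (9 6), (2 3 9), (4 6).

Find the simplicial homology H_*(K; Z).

H_0 ≅ Z,  H_1 ≅ Z^4,  H_2 = 0.

K has 10 vertices, 17 edges, 4 triangles.
rank ∂_0 = 0, rank ∂_1 = 9 ⇒ b_0 = 10 − 0 − 9 = 1; all invariant factors of ∂_1 are 1 so no torsion. So H_0 = Z.
rank ∂_1 = 9, rank ∂_2 = 4 ⇒ b_1 = 17 − 9 − 4 = 4; all invariant factors of ∂_2 are 1 so no torsion. So H_1 = Z^4.
rank ∂_2 = 4, rank ∂_3 = 0 ⇒ b_2 = 4 − 4 − 0 = 0. So H_2 = 0.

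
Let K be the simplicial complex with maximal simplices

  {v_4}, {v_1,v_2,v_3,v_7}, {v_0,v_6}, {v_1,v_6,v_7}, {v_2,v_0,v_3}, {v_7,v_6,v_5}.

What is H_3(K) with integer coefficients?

We work with the vertex ordering v_0 < v_1 < v_2 < v_3 < v_4 < v_5 < v_6 < v_7. The simplices of K, each written with vertices in increasing order, are:

  0-simplices (8): [v_0], [v_1], [v_2], [v_3], [v_4], [v_5], [v_6], [v_7]
  1-simplices (13): [v_0,v_2], [v_0,v_3], [v_0,v_6], [v_1,v_2], [v_1,v_3], [v_1,v_6], [v_1,v_7], [v_2,v_3], [v_2,v_7], [v_3,v_7], [v_5,v_6], [v_5,v_7], [v_6,v_7]
  2-simplices (7): [v_0,v_2,v_3], [v_1,v_2,v_3], [v_1,v_2,v_7], [v_1,v_3,v_7], [v_1,v_6,v_7], [v_2,v_3,v_7], [v_5,v_6,v_7]
  3-simplices (1): [v_1,v_2,v_3,v_7]

Hence C_0 ≅ Z^8, C_1 ≅ Z^13, C_2 ≅ Z^7, C_3 ≅ Z^1.

Boundary ∂_1: C_1 → C_0 is given by ∂[p,q] = [q] − [p].
As a 8×13 matrix over Z this has rank 6, with invariant factors (1,1,1,1,1,1).

Boundary ∂_2: C_2 → C_1 maps a triangle to the signed sum of its edges. For instance
  ∂[v_1,v_2,v_3] = [v_2,v_3] − [v_1,v_3] + [v_1,v_2],
  ∂[v_1,v_3,v_7] = [v_3,v_7] − [v_1,v_7] + [v_1,v_3].
As a 13×7 matrix over Z this has rank 6, with invariant factors (1,1,1,1,1,1).

Boundary ∂_3: C_3 → C_2 sends each 3-simplex σ to the alternating sum Σ_i (−1)^i (σ with its i-th vertex removed). For instance
  ∂[v_1,v_2,v_3,v_7] = [v_2,v_3,v_7] − [v_1,v_3,v_7] + [v_1,v_2,v_7] − [v_1,v_2,v_3].
The 7×1 boundary matrix has rank 1 and Smith normal form diag(1).

From H_k ≅ ker(∂_k) / im(∂_{k+1}) we obtain:

  H_3: rank ker ∂_3 − rank ∂_4 = (1 − 1) − 0 = 0, and there is no ∂_4, so H_3 ≅ 0.

H_3 ≅ 0.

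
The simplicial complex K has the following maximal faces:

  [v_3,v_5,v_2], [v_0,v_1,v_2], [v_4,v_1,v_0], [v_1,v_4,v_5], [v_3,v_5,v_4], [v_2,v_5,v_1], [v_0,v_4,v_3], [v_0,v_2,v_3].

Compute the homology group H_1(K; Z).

Take the total order v_0 < v_1 < v_2 < v_3 < v_4 < v_5 on the vertex set. Then K (dimension 2) consists of the simplices:

  0-simplices (6): [v_0], [v_1], [v_2], [v_3], [v_4], [v_5]
  1-simplices (12): [v_0,v_1], [v_0,v_2], [v_0,v_3], [v_0,v_4], [v_1,v_2], [v_1,v_4], [v_1,v_5], [v_2,v_3], [v_2,v_5], [v_3,v_4], [v_3,v_5], [v_4,v_5]
  2-simplices (8): [v_0,v_1,v_2], [v_0,v_1,v_4], [v_0,v_2,v_3], [v_0,v_3,v_4], [v_1,v_2,v_5], [v_1,v_4,v_5], [v_2,v_3,v_5], [v_3,v_4,v_5]

Hence C_0 ≅ Z^6, C_1 ≅ Z^12, C_2 ≅ Z^8.

Boundary ∂_1: C_1 → C_0 maps an edge to its endpoints' difference, ∂[p,q] = q − p. For instance
  ∂[v_1,v_2] = [v_2] − [v_1].
As a 6×12 matrix over Z this has rank 5, with invariant factors (1,1,1,1,1).

∂_2: C_2 → C_1 maps a triangle to the signed sum of its edges. For instance
  ∂[v_3,v_4,v_5] = [v_4,v_5] − [v_3,v_5] + [v_3,v_4],
  ∂[v_0,v_3,v_4] = [v_3,v_4] − [v_0,v_4] + [v_0,v_3].
The 12×8 boundary matrix has rank 7 and Smith normal form diag(1,1,1,1,1,1,1).

From H_k ≅ ker(∂_k) / im(∂_{k+1}) we obtain:

  H_1: rank ker ∂_1 − rank ∂_2 = (12 − 5) − 7 = 0, and the invariant factors of ∂_2 are all 1, so H_1 = 0.

H_1 = 0.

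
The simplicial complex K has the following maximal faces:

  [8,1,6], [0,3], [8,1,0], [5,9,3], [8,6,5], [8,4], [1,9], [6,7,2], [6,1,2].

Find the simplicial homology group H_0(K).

K has 10 vertices, 17 edges, 6 triangles.
rank ∂_0 = 0, rank ∂_1 = 9 ⇒ b_0 = 10 − 0 − 9 = 1; all invariant factors of ∂_1 are 1 so no torsion. So H_0 = Z.

H_0 ≅ Z.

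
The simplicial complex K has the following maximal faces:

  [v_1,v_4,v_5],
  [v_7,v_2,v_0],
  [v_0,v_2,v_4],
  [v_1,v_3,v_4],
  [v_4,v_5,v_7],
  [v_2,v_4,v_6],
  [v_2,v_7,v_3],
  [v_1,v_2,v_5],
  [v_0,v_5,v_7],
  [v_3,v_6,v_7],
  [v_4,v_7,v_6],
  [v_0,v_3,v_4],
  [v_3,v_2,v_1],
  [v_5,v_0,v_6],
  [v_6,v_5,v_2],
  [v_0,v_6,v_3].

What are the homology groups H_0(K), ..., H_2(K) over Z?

H_0 = Z,  H_1 = Z^2,  H_2 = Z.

We work with the vertex ordering v_0 < v_1 < v_2 < v_3 < v_4 < v_5 < v_6 < v_7. The simplices of K, each written with vertices in increasing order, are:

  0-simplices (8): [v_0], [v_1], [v_2], [v_3], [v_4], [v_5], [v_6], [v_7]
  1-simplices (24): (24 of them)
  2-simplices (16): (16 of them)

so the chain groups are C_0 ≅ Z^8, C_1 ≅ Z^24, C_2 ≅ Z^16.

Boundary ∂_1: C_1 → C_0 maps an edge to its endpoints' difference, ∂[p,q] = q − p.
This gives a 8×24 integer matrix of rank 7; reducing to Smith normal form yields diagonal entries (1,1,1,1,1,1,1).

Boundary ∂_2: C_2 → C_1 maps a triangle to the signed sum of its edges. For instance
  ∂[v_0,v_3,v_6] = [v_3,v_6] − [v_0,v_6] + [v_0,v_3],
  ∂[v_1,v_2,v_3] = [v_2,v_3] − [v_1,v_3] + [v_1,v_2].
The 24×16 boundary matrix has rank 15 and Smith normal form diag(1,1,1,1,1,1,1,1,1,1,1,1,1,1,1).

Reading off H_k = ker ∂_k / im ∂_{k+1}:

  H_0: rank C_0 − rank ∂_1 = 8 − 7 = 1, and the invariant factors of ∂_1 are all 1, so H_0 = Z.
  H_1: rank ker ∂_1 − rank ∂_2 = (24 − 7) − 15 = 2, and the invariant factors of ∂_2 are all 1, so H_1 = Z^2.
  H_2: rank ker ∂_2 − rank ∂_3 = (16 − 15) − 0 = 1, and there is no ∂_3, so H_2 = Z.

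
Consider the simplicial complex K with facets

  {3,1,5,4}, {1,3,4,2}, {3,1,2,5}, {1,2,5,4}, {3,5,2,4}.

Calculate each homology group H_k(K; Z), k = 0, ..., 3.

Fix the vertex order 1 < 2 < 3 < 4 < 5 and write every simplex with vertices in increasing order. Then dim K = 3 and the simplices of K are:

  0-simplices (5): [1], [2], [3], [4], [5]
  1-simplices (10): [1,2], [1,3], [1,4], [1,5], [2,3], [2,4], [2,5], [3,4], [3,5], [4,5]
  2-simplices (10): [1,2,3], [1,2,4], [1,2,5], [1,3,4], [1,3,5], [1,4,5], [2,3,4], [2,3,5], [2,4,5], [3,4,5]
  3-simplices (5): [1,2,3,4], [1,2,3,5], [1,2,4,5], [1,3,4,5], [2,3,4,5]

giving chain groups C_0 ≅ Z^5, C_1 ≅ Z^10, C_2 ≅ Z^10, C_3 ≅ Z^5.

Boundary ∂_1: C_1 → C_0 is given by ∂[p,q] = [q] − [p].
This gives a 5×10 integer matrix of rank 4; reducing to Smith normal form yields diagonal entries (1,1,1,1).

The boundary map ∂_2: C_2 → C_1 acts by ∂[p,q,r] = [q,r] − [p,r] + [p,q]. For instance
  ∂[1,3,5] = [3,5] − [1,5] + [1,3],
  ∂[3,4,5] = [4,5] − [3,5] + [3,4].
As a 10×10 matrix over Z this has rank 6, with invariant factors (1,1,1,1,1,1).

∂_3: C_3 → C_2 sends each 3-simplex σ to the alternating sum Σ_i (−1)^i (σ with its i-th vertex removed). For instance
  ∂[2,3,4,5] = [3,4,5] − [2,4,5] + [2,3,5] − [2,3,4],
  ∂[1,2,3,4] = [2,3,4] − [1,3,4] + [1,2,4] − [1,2,3].
The resulting 10×5 matrix has rank 4, and its Smith normal form has invariant factors (1,1,1,1).

Computing H_k = (kernel of ∂_k) / (image of ∂_{k+1}):

  H_0: rank C_0 − rank ∂_1 = 5 − 4 = 1, and the invariant factors of ∂_1 are all 1, so H_0 ≅ Z.
  H_1: rank ker ∂_1 − rank ∂_2 = (10 − 4) − 6 = 0, and the invariant factors of ∂_2 are all 1, so H_1 ≅ 0.
  H_2: rank ker ∂_2 − rank ∂_3 = (10 − 6) − 4 = 0, and the invariant factors of ∂_3 are all 1, so H_2 ≅ 0.
  H_3: rank ker ∂_3 − rank ∂_4 = (5 − 4) − 0 = 1, and there is no ∂_4, so H_3 ≅ Z.

H_0 = Z,  H_1 = 0,  H_2 = 0,  H_3 = Z.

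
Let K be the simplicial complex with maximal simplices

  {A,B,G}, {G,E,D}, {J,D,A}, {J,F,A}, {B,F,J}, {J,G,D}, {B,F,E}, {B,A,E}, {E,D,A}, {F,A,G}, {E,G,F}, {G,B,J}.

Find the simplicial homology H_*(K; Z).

H_0 = Z,  H_1 = Z/2Z,  H_2 = 0.

Order the vertices as A < B < D < E < F < G < J. Listing each simplex with vertices in this order, K has dimension 2 with simplices:

  0-simplices (7): A, B, D, E, F, G, J
  1-simplices (18): AB, AD, AE, AF, AG, AJ, BE, BF, BG, BJ, DE, DG, DJ, EF, EG, FG, FJ, GJ
  2-simplices (12): ABE, ABG, ADE, ADJ, AFG, AFJ, BEF, BFJ, BGJ, DEG, DGJ, EFG

Hence C_0 ≅ Z^7, C_1 ≅ Z^18, C_2 ≅ Z^12.

Boundary ∂_1: C_1 → C_0 sends each edge [p,q] (with p < q) to q − p. For instance
  ∂FJ = J − F.
This gives a 7×18 integer matrix of rank 6; reducing to Smith normal form yields diagonal entries (1,1,1,1,1,1).

The boundary map ∂_2: C_2 → C_1 sends each 2-simplex [p,q,r] to [q,r] − [p,r] + [p,q]. For instance
  ∂ADJ = DJ − AJ + AD,
  ∂AFJ = FJ − AJ + AF.
The resulting 18×12 matrix has rank 12, and its Smith normal form has invariant factors (1,1,1,1,1,1,1,1,1,1,1,2).

Now H_k = ker ∂_k / im ∂_{k+1}, so:

  H_0: rank C_0 − rank ∂_1 = 7 − 6 = 1, and the invariant factors of ∂_1 are all 1, so H_0 = Z.
  H_1: rank ker ∂_1 − rank ∂_2 = (18 − 6) − 12 = 0, and ∂_2 has invariant factor 2 > 1, so H_1 = Z/2Z.
  H_2: rank ker ∂_2 − rank ∂_3 = (12 − 12) − 0 = 0, and there is no ∂_3, so H_2 = 0.

As a check, the Euler characteristic is 7 − 18 + 12 = 1, which agrees with 1 − 0 + 0 = 1.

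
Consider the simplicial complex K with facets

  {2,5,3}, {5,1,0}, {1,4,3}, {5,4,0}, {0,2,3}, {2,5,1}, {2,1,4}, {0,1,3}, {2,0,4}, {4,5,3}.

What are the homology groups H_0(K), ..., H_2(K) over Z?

H_0 = Z,  H_1 = Z/2Z,  H_2 = 0.

Take the total order 0 < 1 < 2 < 3 < 4 < 5 on the vertex set. Then K (dimension 2) consists of the simplices:

  0-simplices (6): [0], [1], [2], [3], [4], [5]
  1-simplices (15): [0,1], [0,2], [0,3], [0,4], [0,5], [1,2], [1,3], [1,4], [1,5], [2,3], [2,4], [2,5], [3,4], [3,5], [4,5]
  2-simplices (10): [0,1,3], [0,1,5], [0,2,3], [0,2,4], [0,4,5], [1,2,4], [1,2,5], [1,3,4], [2,3,5], [3,4,5]

giving chain groups C_0 ≅ Z^6, C_1 ≅ Z^15, C_2 ≅ Z^10.

The boundary map ∂_1: C_1 → C_0 maps an edge to its endpoints' difference, ∂[p,q] = q − p. For instance
  ∂[2,3] = [3] − [2].
The 6×15 boundary matrix has rank 5 and Smith normal form diag(1,1,1,1,1).

Boundary ∂_2: C_2 → C_1 sends each 2-simplex [p,q,r] to [q,r] − [p,r] + [p,q]. For instance
  ∂[1,2,5] = [2,5] − [1,5] + [1,2],
  ∂[1,2,4] = [2,4] − [1,4] + [1,2].
The 15×10 boundary matrix has rank 10 and Smith normal form diag(1,1,1,1,1,1,1,1,1,2).

From H_k ≅ ker(∂_k) / im(∂_{k+1}) we obtain:

  H_0: rank C_0 − rank ∂_1 = 6 − 5 = 1, and the invariant factors of ∂_1 are all 1, so H_0 ≅ Z.
  H_1: rank ker ∂_1 − rank ∂_2 = (15 − 5) − 10 = 0, and ∂_2 has invariant factor 2 > 1, so H_1 ≅ Z/2Z.
  H_2: rank ker ∂_2 − rank ∂_3 = (10 − 10) − 0 = 0, and there is no ∂_3, so H_2 ≅ 0.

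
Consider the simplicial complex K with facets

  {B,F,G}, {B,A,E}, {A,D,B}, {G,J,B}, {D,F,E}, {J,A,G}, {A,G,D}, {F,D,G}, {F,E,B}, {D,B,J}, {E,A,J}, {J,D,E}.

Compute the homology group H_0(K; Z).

Take the total order A < B < D < E < F < G < J on the vertex set. Then K (dimension 2) consists of the simplices:

  0-simplices (7): A, B, D, E, F, G, J
  1-simplices (18): AB, AD, AE, AG, AJ, BD, BE, BF, BG, BJ, DE, DF, DG, DJ, EF, EJ, FG, GJ
  2-simplices (12): ABD, ABE, ADG, AEJ, AGJ, BDJ, BEF, BFG, BGJ, DEF, DEJ, DFG

Hence C_0 ≅ Z^7, C_1 ≅ Z^18, C_2 ≅ Z^12.

∂_1: C_1 → C_0 sends each edge [p,q] (with p < q) to q − p. For instance
  ∂BJ = J − B.
The resulting 7×18 matrix has rank 6, and its Smith normal form has invariant factors (1,1,1,1,1,1).

∂_2: C_2 → C_1 maps a triangle to the signed sum of its edges. For instance
  ∂BGJ = GJ − BJ + BG,
  ∂BEF = EF − BF + BE.
The 18×12 boundary matrix has rank 12 and Smith normal form diag(1,1,1,1,1,1,1,1,1,1,1,2).

Reading off H_k = ker ∂_k / im ∂_{k+1}:

  H_0: rank C_0 − rank ∂_1 = 7 − 6 = 1, and the invariant factors of ∂_1 are all 1, so H_0 ≅ Z.

(K is a triangulation of the real projective plane RP^2.)

H_0 ≅ Z.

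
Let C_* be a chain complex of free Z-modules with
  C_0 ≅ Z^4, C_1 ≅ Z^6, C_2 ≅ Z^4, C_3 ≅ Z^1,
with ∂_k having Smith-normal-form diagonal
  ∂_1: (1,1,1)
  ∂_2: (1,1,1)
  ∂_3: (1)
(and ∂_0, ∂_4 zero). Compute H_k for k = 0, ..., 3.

H_0 = Z,  H_1 = 0,  H_2 = 0,  H_3 = 0.

H_0: b_0 = 4 − 0 − 3 = 1; torsion from ∂_1 factors > 1: none. So H_0 = Z.
H_1: b_1 = 6 − 3 − 3 = 0; torsion from ∂_2 factors > 1: none. So H_1 = 0.
H_2: b_2 = 4 − 3 − 1 = 0; torsion from ∂_3 factors > 1: none. So H_2 = 0.
H_3: b_3 = 1 − 1 − 0 = 0; torsion from ∂_4 factors > 1: none. So H_3 = 0.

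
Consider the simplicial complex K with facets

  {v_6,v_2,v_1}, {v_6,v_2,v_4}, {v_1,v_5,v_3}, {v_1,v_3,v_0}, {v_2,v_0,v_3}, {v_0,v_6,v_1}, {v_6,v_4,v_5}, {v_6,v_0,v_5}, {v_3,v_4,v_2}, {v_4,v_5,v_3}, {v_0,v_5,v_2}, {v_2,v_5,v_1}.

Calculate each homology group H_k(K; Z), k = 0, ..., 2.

H_0 = Z,  H_1 = Z/2,  H_2 = 0.

Take the total order v_0 < v_1 < v_2 < v_3 < v_4 < v_5 < v_6 on the vertex set. Then K (dimension 2) consists of the simplices:

  0-simplices (7): [v_0], [v_1], [v_2], [v_3], [v_4], [v_5], [v_6]
  1-simplices (18): (18 of them)
  2-simplices (12): (12 of them)

so the chain groups are C_0 ≅ Z^7, C_1 ≅ Z^18, C_2 ≅ Z^12.

∂_1: C_1 → C_0 is given by ∂[p,q] = [q] − [p]. For instance
  ∂[v_2,v_5] = [v_5] − [v_2].
The resulting 7×18 matrix has rank 6, and its Smith normal form has invariant factors (1,1,1,1,1,1).

∂_2: C_2 → C_1 maps a triangle to the signed sum of its edges. For instance
  ∂[v_2,v_3,v_4] = [v_3,v_4] − [v_2,v_4] + [v_2,v_3],
  ∂[v_0,v_2,v_5] = [v_2,v_5] − [v_0,v_5] + [v_0,v_2].
The 18×12 boundary matrix has rank 12 and Smith normal form diag(1,1,1,1,1,1,1,1,1,1,1,2).

Now H_k = ker ∂_k / im ∂_{k+1}, so:

  H_0: rank C_0 − rank ∂_1 = 7 − 6 = 1, and the invariant factors of ∂_1 are all 1, so H_0 ≅ Z.
  H_1: rank ker ∂_1 − rank ∂_2 = (18 − 6) − 12 = 0, and ∂_2 has invariant factor 2 > 1, so H_1 ≅ Z/2.
  H_2: rank ker ∂_2 − rank ∂_3 = (12 − 12) − 0 = 0, and there is no ∂_3, so H_2 ≅ 0.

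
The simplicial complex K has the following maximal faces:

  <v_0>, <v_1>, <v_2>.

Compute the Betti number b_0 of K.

b_0 = 3.

Order the vertices as v_0 < v_1 < v_2. Listing each simplex with vertices in this order, K has dimension 0 with simplices:

  0-simplices (3): [v_0], [v_1], [v_2]

giving chain groups C_0 ≅ Z^3.

Now H_k = ker ∂_k / im ∂_{k+1}, so:

  H_0: rank C_0 − rank ∂_1 = 3 − 0 = 3, and there is no ∂_1, so H_0 = Z^3.

Hence the Betti numbers are b_0 = 3.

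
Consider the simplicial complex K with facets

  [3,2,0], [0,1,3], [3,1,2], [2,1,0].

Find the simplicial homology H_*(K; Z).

H_0 ≅ Z,  H_1 = 0,  H_2 ≅ Z.

Order the vertices as 0 < 1 < 2 < 3. Listing each simplex with vertices in this order, K has dimension 2 with simplices:

  0-simplices (4): [0], [1], [2], [3]
  1-simplices (6): [0,1], [0,2], [0,3], [1,2], [1,3], [2,3]
  2-simplices (4): [0,1,2], [0,1,3], [0,2,3], [1,2,3]

so the chain groups are C_0 ≅ Z^4, C_1 ≅ Z^6, C_2 ≅ Z^4.

Boundary ∂_1: C_1 → C_0 is given by ∂[p,q] = [q] − [p].
This gives a 4×6 integer matrix of rank 3; reducing to Smith normal form yields diagonal entries (1,1,1).

The boundary map ∂_2: C_2 → C_1 acts by ∂[p,q,r] = [q,r] − [p,r] + [p,q]. For instance
  ∂[0,1,3] = [1,3] − [0,3] + [0,1],
  ∂[0,1,2] = [1,2] − [0,2] + [0,1].
This gives a 6×4 integer matrix of rank 3; reducing to Smith normal form yields diagonal entries (1,1,1).

Reading off H_k = ker ∂_k / im ∂_{k+1}:

  H_0: rank C_0 − rank ∂_1 = 4 − 3 = 1, and the invariant factors of ∂_1 are all 1, so H_0 = Z.
  H_1: rank ker ∂_1 − rank ∂_2 = (6 − 3) − 3 = 0, and the invariant factors of ∂_2 are all 1, so H_1 = 0.
  H_2: rank ker ∂_2 − rank ∂_3 = (4 − 3) − 0 = 1, and there is no ∂_3, so H_2 = Z.

As a check, the Euler characteristic is 4 − 6 + 4 = 2, which agrees with 1 − 0 + 1 = 2.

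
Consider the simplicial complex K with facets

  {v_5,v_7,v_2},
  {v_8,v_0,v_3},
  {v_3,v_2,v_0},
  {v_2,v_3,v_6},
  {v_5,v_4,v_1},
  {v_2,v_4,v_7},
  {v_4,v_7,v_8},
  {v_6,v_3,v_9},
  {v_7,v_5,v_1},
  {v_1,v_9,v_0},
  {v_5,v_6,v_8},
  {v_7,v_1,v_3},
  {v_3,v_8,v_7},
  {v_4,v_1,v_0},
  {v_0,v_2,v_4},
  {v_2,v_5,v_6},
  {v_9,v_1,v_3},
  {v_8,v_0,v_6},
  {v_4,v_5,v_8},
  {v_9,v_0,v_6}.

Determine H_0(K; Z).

Take the total order v_0 < v_1 < v_2 < v_3 < v_4 < v_5 < v_6 < v_7 < v_8 < v_9 on the vertex set. Then K (dimension 2) consists of the simplices:

  0-simplices (10): [v_0], [v_1], [v_2], [v_3], [v_4], [v_5], [v_6], [v_7], [v_8], [v_9]
  1-simplices (30): (30 of them)
  2-simplices (20): (20 of them)

giving chain groups C_0 ≅ Z^10, C_1 ≅ Z^30, C_2 ≅ Z^20.

∂_1: C_1 → C_0 maps an edge to its endpoints' difference, ∂[p,q] = q − p.
The resulting 10×30 matrix has rank 9, and its Smith normal form has invariant factors (1,1,1,1,1,1,1,1,1).

∂_2: C_2 → C_1 acts by ∂[p,q,r] = [q,r] − [p,r] + [p,q]. For instance
  ∂[v_4,v_7,v_8] = [v_7,v_8] − [v_4,v_8] + [v_4,v_7],
  ∂[v_1,v_4,v_5] = [v_4,v_5] − [v_1,v_5] + [v_1,v_4].
The 30×20 boundary matrix has rank 20 and Smith normal form diag(1,1,1,1,1,1,1,1,1,1,1,1,1,1,1,1,1,1,1,2).

From H_k ≅ ker(∂_k) / im(∂_{k+1}) we obtain:

  H_0: rank C_0 − rank ∂_1 = 10 − 9 = 1, and the invariant factors of ∂_1 are all 1, so H_0 = Z.

(K is a triangulation of the Klein bottle.)

H_0 = Z.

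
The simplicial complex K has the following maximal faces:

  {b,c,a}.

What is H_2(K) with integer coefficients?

We work with the vertex ordering a < b < c. The simplices of K, each written with vertices in increasing order, are:

  0-simplices (3): a, b, c
  1-simplices (3): ab, ac, bc
  2-simplices (1): abc

so the chain groups are C_0 ≅ Z^3, C_1 ≅ Z^3, C_2 ≅ Z^1.

The boundary map ∂_1: C_1 → C_0 maps an edge to its endpoints' difference, ∂[p,q] = q − p.
The resulting 3×3 matrix has rank 2, and its Smith normal form has invariant factors (1,1).

Boundary ∂_2: C_2 → C_1 sends each 2-simplex [p,q,r] to [q,r] − [p,r] + [p,q]. For instance
  ∂abc = bc − ac + ab.
The 3×1 boundary matrix has rank 1 and Smith normal form diag(1).

Reading off H_k = ker ∂_k / im ∂_{k+1}:

  H_2: rank ker ∂_2 − rank ∂_3 = (1 − 1) − 0 = 0, and there is no ∂_3, so H_2 = 0.

H_2 = 0.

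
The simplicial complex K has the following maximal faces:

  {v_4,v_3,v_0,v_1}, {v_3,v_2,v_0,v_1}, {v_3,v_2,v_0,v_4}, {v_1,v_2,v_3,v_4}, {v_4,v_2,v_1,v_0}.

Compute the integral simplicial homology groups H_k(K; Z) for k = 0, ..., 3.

H_0 ≅ Z,  H_1 = 0,  H_2 = 0,  H_3 ≅ Z.

Take the total order v_0 < v_1 < v_2 < v_3 < v_4 on the vertex set. Then K (dimension 3) consists of the simplices:

  0-simplices (5): [v_0], [v_1], [v_2], [v_3], [v_4]
  1-simplices (10): [v_0,v_1], [v_0,v_2], [v_0,v_3], [v_0,v_4], [v_1,v_2], [v_1,v_3], [v_1,v_4], [v_2,v_3], [v_2,v_4], [v_3,v_4]
  2-simplices (10): [v_0,v_1,v_2], [v_0,v_1,v_3], [v_0,v_1,v_4], [v_0,v_2,v_3], [v_0,v_2,v_4], [v_0,v_3,v_4], [v_1,v_2,v_3], [v_1,v_2,v_4], [v_1,v_3,v_4], [v_2,v_3,v_4]
  3-simplices (5): [v_0,v_1,v_2,v_3], [v_0,v_1,v_2,v_4], [v_0,v_1,v_3,v_4], [v_0,v_2,v_3,v_4], [v_1,v_2,v_3,v_4]

so the chain groups are C_0 ≅ Z^5, C_1 ≅ Z^10, C_2 ≅ Z^10, C_3 ≅ Z^5.

Boundary ∂_1: C_1 → C_0 maps an edge to its endpoints' difference, ∂[p,q] = q − p.
This gives a 5×10 integer matrix of rank 4; reducing to Smith normal form yields diagonal entries (1,1,1,1).

Boundary ∂_2: C_2 → C_1 maps a triangle to the signed sum of its edges. For instance
  ∂[v_0,v_2,v_4] = [v_2,v_4] − [v_0,v_4] + [v_0,v_2],
  ∂[v_1,v_2,v_3] = [v_2,v_3] − [v_1,v_3] + [v_1,v_2].
The 10×10 boundary matrix has rank 6 and Smith normal form diag(1,1,1,1,1,1).

The boundary map ∂_3: C_3 → C_2 sends each 3-simplex σ to the alternating sum Σ_i (−1)^i (σ with its i-th vertex removed). For instance
  ∂[v_0,v_1,v_2,v_3] = [v_1,v_2,v_3] − [v_0,v_2,v_3] + [v_0,v_1,v_3] − [v_0,v_1,v_2],
  ∂[v_0,v_1,v_2,v_4] = [v_1,v_2,v_4] − [v_0,v_2,v_4] + [v_0,v_1,v_4] − [v_0,v_1,v_2].
This gives a 10×5 integer matrix of rank 4; reducing to Smith normal form yields diagonal entries (1,1,1,1).

Now H_k = ker ∂_k / im ∂_{k+1}, so:

  H_0: rank C_0 − rank ∂_1 = 5 − 4 = 1, and the invariant factors of ∂_1 are all 1, so H_0 = Z.
  H_1: rank ker ∂_1 − rank ∂_2 = (10 − 4) − 6 = 0, and the invariant factors of ∂_2 are all 1, so H_1 = 0.
  H_2: rank ker ∂_2 − rank ∂_3 = (10 − 6) − 4 = 0, and the invariant factors of ∂_3 are all 1, so H_2 = 0.
  H_3: rank ker ∂_3 − rank ∂_4 = (5 − 4) − 0 = 1, and there is no ∂_4, so H_3 = Z.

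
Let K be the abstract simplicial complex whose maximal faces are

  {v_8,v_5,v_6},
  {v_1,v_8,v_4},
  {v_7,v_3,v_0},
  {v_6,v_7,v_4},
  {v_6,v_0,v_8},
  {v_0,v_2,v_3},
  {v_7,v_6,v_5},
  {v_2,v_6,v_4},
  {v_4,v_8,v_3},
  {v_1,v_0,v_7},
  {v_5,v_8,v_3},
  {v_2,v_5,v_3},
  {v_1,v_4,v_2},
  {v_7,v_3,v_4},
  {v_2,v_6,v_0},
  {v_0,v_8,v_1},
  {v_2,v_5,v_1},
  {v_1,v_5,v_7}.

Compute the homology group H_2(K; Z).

H_2 ≅ Z.

Order the vertices as v_0 < v_1 < v_2 < v_3 < v_4 < v_5 < v_6 < v_7 < v_8. Listing each simplex with vertices in this order, K has dimension 2 with simplices:

  0-simplices (9): [v_0], [v_1], [v_2], [v_3], [v_4], [v_5], [v_6], [v_7], [v_8]
  1-simplices (27): (27 of them)
  2-simplices (18): (18 of them)

giving chain groups C_0 ≅ Z^9, C_1 ≅ Z^27, C_2 ≅ Z^18.

Boundary ∂_1: C_1 → C_0 is given by ∂[p,q] = [q] − [p]. For instance
  ∂[v_0,v_2] = [v_2] − [v_0].
The 9×27 boundary matrix has rank 8 and Smith normal form diag(1,1,1,1,1,1,1,1).

Boundary ∂_2: C_2 → C_1 acts by ∂[p,q,r] = [q,r] − [p,r] + [p,q]. For instance
  ∂[v_3,v_4,v_7] = [v_4,v_7] − [v_3,v_7] + [v_3,v_4],
  ∂[v_3,v_5,v_8] = [v_5,v_8] − [v_3,v_8] + [v_3,v_5].
The resulting 27×18 matrix has rank 17, and its Smith normal form has invariant factors (1,1,1,1,1,1,1,1,1,1,1,1,1,1,1,1,1).

Now H_k = ker ∂_k / im ∂_{k+1}, so:

  H_2: rank ker ∂_2 − rank ∂_3 = (18 − 17) − 0 = 1, and there is no ∂_3, so H_2 ≅ Z.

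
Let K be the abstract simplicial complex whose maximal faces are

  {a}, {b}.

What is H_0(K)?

Fix the vertex order a < b and write every simplex with vertices in increasing order. Then dim K = 0 and the simplices of K are:

  0-simplices (2): a, b

giving chain groups C_0 ≅ Z^2.

From H_k ≅ ker(∂_k) / im(∂_{k+1}) we obtain:

  H_0: rank C_0 − rank ∂_1 = 2 − 0 = 2, and there is no ∂_1, so H_0 = Z^2.

(K is a triangulation of a set of 2 points.)

H_0 = Z^2.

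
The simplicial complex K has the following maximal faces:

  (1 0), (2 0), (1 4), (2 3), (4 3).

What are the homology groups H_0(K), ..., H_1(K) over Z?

Take the total order 0 < 1 < 2 < 3 < 4 on the vertex set. Then K (dimension 1) consists of the simplices:

  0-simplices (5): [0], [1], [2], [3], [4]
  1-simplices (5): [0,1], [0,2], [1,4], [2,3], [3,4]

Hence C_0 ≅ Z^5, C_1 ≅ Z^5.

The boundary map ∂_1: C_1 → C_0 maps an edge to its endpoints' difference, ∂[p,q] = q − p. For instance
  ∂[3,4] = [4] − [3].
The resulting 5×5 matrix has rank 4, and its Smith normal form has invariant factors (1,1,1,1).

Now H_k = ker ∂_k / im ∂_{k+1}, so:

  H_0: rank C_0 − rank ∂_1 = 5 − 4 = 1, and the invariant factors of ∂_1 are all 1, so H_0 ≅ Z.
  H_1: rank ker ∂_1 − rank ∂_2 = (5 − 4) − 0 = 1, and there is no ∂_2, so H_1 ≅ Z.

As a check, the Euler characteristic is 5 − 5 = 0, which agrees with 1 − 1 = 0.
(K is a triangulation of the circle S^1.)

H_0 = Z,  H_1 = Z.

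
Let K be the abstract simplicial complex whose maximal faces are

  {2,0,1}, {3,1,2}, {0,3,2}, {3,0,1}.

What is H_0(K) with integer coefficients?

Order the vertices as 0 < 1 < 2 < 3. Listing each simplex with vertices in this order, K has dimension 2 with simplices:

  0-simplices (4): [0], [1], [2], [3]
  1-simplices (6): [0,1], [0,2], [0,3], [1,2], [1,3], [2,3]
  2-simplices (4): [0,1,2], [0,1,3], [0,2,3], [1,2,3]

giving chain groups C_0 ≅ Z^4, C_1 ≅ Z^6, C_2 ≅ Z^4.

∂_1: C_1 → C_0 is given by ∂[p,q] = [q] − [p]. For instance
  ∂[0,1] = [1] − [0].
The resulting 4×6 matrix has rank 3, and its Smith normal form has invariant factors (1,1,1).

The boundary map ∂_2: C_2 → C_1 acts by ∂[p,q,r] = [q,r] − [p,r] + [p,q]. For instance
  ∂[0,1,2] = [1,2] − [0,2] + [0,1],
  ∂[0,2,3] = [2,3] − [0,3] + [0,2].
As a 6×4 matrix over Z this has rank 3, with invariant factors (1,1,1).

Reading off H_k = ker ∂_k / im ∂_{k+1}:

  H_0: rank C_0 − rank ∂_1 = 4 − 3 = 1, and the invariant factors of ∂_1 are all 1, so H_0 ≅ Z.

H_0 ≅ Z.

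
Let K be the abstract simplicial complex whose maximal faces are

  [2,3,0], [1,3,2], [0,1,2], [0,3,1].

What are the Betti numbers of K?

b_0 = 1, b_1 = 0, b_2 = 1.

We work with the vertex ordering 0 < 1 < 2 < 3. The simplices of K, each written with vertices in increasing order, are:

  0-simplices (4): [0], [1], [2], [3]
  1-simplices (6): [0,1], [0,2], [0,3], [1,2], [1,3], [2,3]
  2-simplices (4): [0,1,2], [0,1,3], [0,2,3], [1,2,3]

giving chain groups C_0 ≅ Z^4, C_1 ≅ Z^6, C_2 ≅ Z^4.

The boundary map ∂_1: C_1 → C_0 sends each edge [p,q] (with p < q) to q − p.
The 4×6 boundary matrix has rank 3 and Smith normal form diag(1,1,1).

Boundary ∂_2: C_2 → C_1 acts by ∂[p,q,r] = [q,r] − [p,r] + [p,q]. For instance
  ∂[0,1,3] = [1,3] − [0,3] + [0,1],
  ∂[0,2,3] = [2,3] − [0,3] + [0,2].
The 6×4 boundary matrix has rank 3 and Smith normal form diag(1,1,1).

From H_k ≅ ker(∂_k) / im(∂_{k+1}) we obtain:

  H_0: rank C_0 − rank ∂_1 = 4 − 3 = 1, and the invariant factors of ∂_1 are all 1, so H_0 ≅ Z.
  H_1: rank ker ∂_1 − rank ∂_2 = (6 − 3) − 3 = 0, and the invariant factors of ∂_2 are all 1, so H_1 ≅ 0.
  H_2: rank ker ∂_2 − rank ∂_3 = (4 − 3) − 0 = 1, and there is no ∂_3, so H_2 ≅ Z.

(K is a triangulation of the 2-sphere S^2.)

Hence the Betti numbers are b_0 = 1, b_1 = 0, b_2 = 1.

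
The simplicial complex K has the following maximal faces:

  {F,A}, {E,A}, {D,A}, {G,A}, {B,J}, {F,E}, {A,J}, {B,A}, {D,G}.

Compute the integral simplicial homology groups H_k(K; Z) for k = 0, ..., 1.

H_0 = Z,  H_1 = Z^3.

Order the vertices as A < B < D < E < F < G < J. Listing each simplex with vertices in this order, K has dimension 1 with simplices:

  0-simplices (7): A, B, D, E, F, G, J
  1-simplices (9): AB, AD, AE, AF, AG, AJ, BJ, DG, EF

so the chain groups are C_0 ≅ Z^7, C_1 ≅ Z^9.

∂_1: C_1 → C_0 sends each edge [p,q] (with p < q) to q − p.
This gives a 7×9 integer matrix of rank 6; reducing to Smith normal form yields diagonal entries (1,1,1,1,1,1).

Now H_k = ker ∂_k / im ∂_{k+1}, so:

  H_0: rank C_0 − rank ∂_1 = 7 − 6 = 1, and the invariant factors of ∂_1 are all 1, so H_0 = Z.
  H_1: rank ker ∂_1 − rank ∂_2 = (9 − 6) − 0 = 3, and there is no ∂_2, so H_1 = Z^3.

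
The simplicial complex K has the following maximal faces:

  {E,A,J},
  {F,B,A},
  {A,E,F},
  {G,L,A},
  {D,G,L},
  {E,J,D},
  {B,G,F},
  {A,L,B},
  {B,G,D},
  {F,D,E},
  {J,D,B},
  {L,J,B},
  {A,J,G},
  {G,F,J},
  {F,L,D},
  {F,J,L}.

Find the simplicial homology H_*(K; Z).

K has 8 vertices, 24 edges, 16 triangles.
rank ∂_0 = 0, rank ∂_1 = 7 ⇒ b_0 = 8 − 0 − 7 = 1; all invariant factors of ∂_1 are 1 so no torsion. So H_0 ≅ Z.
rank ∂_1 = 7, rank ∂_2 = 15 ⇒ b_1 = 24 − 7 − 15 = 2; all invariant factors of ∂_2 are 1 so no torsion. So H_1 ≅ Z^2.
rank ∂_2 = 15, rank ∂_3 = 0 ⇒ b_2 = 16 − 15 − 0 = 1. So H_2 ≅ Z.

H_0 ≅ Z,  H_1 ≅ Z^2,  H_2 ≅ Z.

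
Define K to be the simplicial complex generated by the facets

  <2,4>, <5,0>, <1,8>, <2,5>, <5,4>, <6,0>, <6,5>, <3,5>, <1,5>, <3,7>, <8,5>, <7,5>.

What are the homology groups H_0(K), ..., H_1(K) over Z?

H_0 = Z,  H_1 = Z^4.

Fix the vertex order 0 < 1 < 2 < 3 < 4 < 5 < 6 < 7 < 8 and write every simplex with vertices in increasing order. Then dim K = 1 and the simplices of K are:

  0-simplices (9): [0], [1], [2], [3], [4], [5], [6], [7], [8]
  1-simplices (12): [0,5], [0,6], [1,5], [1,8], [2,4], [2,5], [3,5], [3,7], [4,5], [5,6], [5,7], [5,8]

giving chain groups C_0 ≅ Z^9, C_1 ≅ Z^12.

∂_1: C_1 → C_0 maps an edge to its endpoints' difference, ∂[p,q] = q − p. For instance
  ∂[2,4] = [4] − [2].
The 9×12 boundary matrix has rank 8 and Smith normal form diag(1,1,1,1,1,1,1,1).

Computing H_k = (kernel of ∂_k) / (image of ∂_{k+1}):

  H_0: rank C_0 − rank ∂_1 = 9 − 8 = 1, and the invariant factors of ∂_1 are all 1, so H_0 ≅ Z.
  H_1: rank ker ∂_1 − rank ∂_2 = (12 − 8) − 0 = 4, and there is no ∂_2, so H_1 ≅ Z^4.

(K is a triangulation of a wedge of 4 circles.)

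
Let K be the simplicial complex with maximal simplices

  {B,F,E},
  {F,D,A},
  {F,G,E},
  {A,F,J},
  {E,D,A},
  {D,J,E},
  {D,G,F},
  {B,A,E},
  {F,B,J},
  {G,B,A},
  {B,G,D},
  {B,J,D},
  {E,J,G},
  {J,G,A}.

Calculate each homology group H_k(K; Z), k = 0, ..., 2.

We work with the vertex ordering A < B < D < E < F < G < J. The simplices of K, each written with vertices in increasing order, are:

  0-simplices (7): A, B, D, E, F, G, J
  1-simplices (21): AB, AD, AE, AF, AG, AJ, BD, BE, BF, BG, BJ, DE, DF, DG, DJ, EF, EG, EJ, FG, FJ, GJ
  2-simplices (14): ABE, ABG, ADE, ADF, AFJ, AGJ, BDG, BDJ, BEF, BFJ, DEJ, DFG, EFG, EGJ

giving chain groups C_0 ≅ Z^7, C_1 ≅ Z^21, C_2 ≅ Z^14.

The boundary map ∂_1: C_1 → C_0 maps an edge to its endpoints' difference, ∂[p,q] = q − p.
This gives a 7×21 integer matrix of rank 6; reducing to Smith normal form yields diagonal entries (1,1,1,1,1,1).

Boundary ∂_2: C_2 → C_1 maps a triangle to the signed sum of its edges. For instance
  ∂BFJ = FJ − BJ + BF,
  ∂ABG = BG − AG + AB.
The 21×14 boundary matrix has rank 13 and Smith normal form diag(1,1,1,1,1,1,1,1,1,1,1,1,1).

Now H_k = ker ∂_k / im ∂_{k+1}, so:

  H_0: rank C_0 − rank ∂_1 = 7 − 6 = 1, and the invariant factors of ∂_1 are all 1, so H_0 ≅ Z.
  H_1: rank ker ∂_1 − rank ∂_2 = (21 − 6) − 13 = 2, and the invariant factors of ∂_2 are all 1, so H_1 ≅ Z^2.
  H_2: rank ker ∂_2 − rank ∂_3 = (14 − 13) − 0 = 1, and there is no ∂_3, so H_2 ≅ Z.

H_0 = Z,  H_1 = Z^2,  H_2 = Z.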